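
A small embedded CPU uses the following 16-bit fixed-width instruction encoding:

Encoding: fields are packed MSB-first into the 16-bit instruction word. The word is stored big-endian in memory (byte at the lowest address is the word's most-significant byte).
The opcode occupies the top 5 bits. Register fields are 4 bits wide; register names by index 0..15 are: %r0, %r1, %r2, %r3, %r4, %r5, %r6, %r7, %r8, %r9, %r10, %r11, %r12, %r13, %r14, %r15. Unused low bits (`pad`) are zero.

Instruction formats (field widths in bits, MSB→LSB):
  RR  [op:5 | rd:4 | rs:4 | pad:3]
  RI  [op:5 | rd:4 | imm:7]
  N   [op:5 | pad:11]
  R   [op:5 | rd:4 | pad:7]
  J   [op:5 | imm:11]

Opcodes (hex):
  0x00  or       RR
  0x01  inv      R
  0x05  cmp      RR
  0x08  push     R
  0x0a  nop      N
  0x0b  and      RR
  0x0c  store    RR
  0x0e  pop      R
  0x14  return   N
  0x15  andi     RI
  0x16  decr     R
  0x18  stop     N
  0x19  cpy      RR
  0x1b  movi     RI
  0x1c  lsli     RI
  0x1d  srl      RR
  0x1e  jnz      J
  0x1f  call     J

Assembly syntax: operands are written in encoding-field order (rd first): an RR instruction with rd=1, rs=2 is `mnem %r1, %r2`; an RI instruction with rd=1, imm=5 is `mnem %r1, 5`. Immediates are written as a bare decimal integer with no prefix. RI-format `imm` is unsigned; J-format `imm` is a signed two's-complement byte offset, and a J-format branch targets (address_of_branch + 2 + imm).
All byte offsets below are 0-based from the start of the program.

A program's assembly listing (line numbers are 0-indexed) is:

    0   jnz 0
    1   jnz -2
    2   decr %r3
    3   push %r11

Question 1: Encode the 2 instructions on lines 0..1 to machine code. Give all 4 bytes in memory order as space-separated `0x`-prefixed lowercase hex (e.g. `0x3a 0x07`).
L0: jnz op=0x1e:5|imm=0:11 ⇒ 0xf000 ⇒ big f0 00
L1: jnz op=0x1e:5|imm=-2:11 ⇒ 0xf7fe ⇒ big f7 fe

0xf0 0x00 0xf7 0xfe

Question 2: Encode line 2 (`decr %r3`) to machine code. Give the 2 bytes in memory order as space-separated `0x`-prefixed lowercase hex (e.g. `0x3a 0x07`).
0xb1 0x80

2. decr fields op=0x16:5|rd=3:4|pad=0:7 → word b180h → b1 80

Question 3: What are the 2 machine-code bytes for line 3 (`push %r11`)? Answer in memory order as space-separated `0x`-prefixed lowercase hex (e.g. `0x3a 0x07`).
0x45 0x80

line 3 (push): pack op=0x8:5|rd=11:4|pad=0:7 = 0x4580; big→ 45 80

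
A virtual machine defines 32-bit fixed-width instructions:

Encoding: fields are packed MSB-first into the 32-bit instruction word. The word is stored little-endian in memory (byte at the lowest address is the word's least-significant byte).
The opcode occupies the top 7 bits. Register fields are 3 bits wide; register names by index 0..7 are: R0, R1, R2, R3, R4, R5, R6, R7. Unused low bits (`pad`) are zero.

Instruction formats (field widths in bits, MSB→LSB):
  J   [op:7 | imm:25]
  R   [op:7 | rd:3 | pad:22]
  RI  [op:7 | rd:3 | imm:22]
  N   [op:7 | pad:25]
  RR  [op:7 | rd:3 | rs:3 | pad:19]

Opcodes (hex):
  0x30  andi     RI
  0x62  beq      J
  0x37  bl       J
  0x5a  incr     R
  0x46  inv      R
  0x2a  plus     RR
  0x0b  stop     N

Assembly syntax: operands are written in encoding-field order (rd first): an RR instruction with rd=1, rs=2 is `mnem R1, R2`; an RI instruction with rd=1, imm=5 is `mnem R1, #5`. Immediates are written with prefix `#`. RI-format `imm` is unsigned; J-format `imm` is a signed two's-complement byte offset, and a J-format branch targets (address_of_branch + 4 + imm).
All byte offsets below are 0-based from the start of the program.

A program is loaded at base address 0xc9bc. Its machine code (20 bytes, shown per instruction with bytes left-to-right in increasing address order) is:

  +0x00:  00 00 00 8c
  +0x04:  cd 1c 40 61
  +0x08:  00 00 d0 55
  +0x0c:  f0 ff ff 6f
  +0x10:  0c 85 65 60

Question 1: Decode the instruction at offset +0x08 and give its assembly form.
off 0x08: read 00 00 d0 55 as little → 0x55d00000
  top 7b → 0x2a → plus [RR]
  rd@[24:22]=0x7 ⇒ R7
  rs@[21:19]=0x2 ⇒ R2

plus R7, R2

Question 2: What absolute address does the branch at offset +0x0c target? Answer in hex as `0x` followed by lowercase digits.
[0c] f0 ff ff 6f → 0x6ffffff0
  top 7b → 0x37 → bl [J]
  imm: (w>>0)&0x1ffffff=0x1fffff0 (s25→-16) → #-16
  target = base 0xc9bc + off 0x0c + 4 + imm -16 = 0xc9bc

0xc9bc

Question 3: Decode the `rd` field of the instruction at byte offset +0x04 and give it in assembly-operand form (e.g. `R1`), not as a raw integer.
@+04  little-endian(cd 1c 40 61) = 0x61401ccd
  top 7b → 0x30 → andi [RI]
  rd@[24:22]=0x5 ⇒ R5
  imm@[21:0]=0x1ccd ⇒ #7373

R5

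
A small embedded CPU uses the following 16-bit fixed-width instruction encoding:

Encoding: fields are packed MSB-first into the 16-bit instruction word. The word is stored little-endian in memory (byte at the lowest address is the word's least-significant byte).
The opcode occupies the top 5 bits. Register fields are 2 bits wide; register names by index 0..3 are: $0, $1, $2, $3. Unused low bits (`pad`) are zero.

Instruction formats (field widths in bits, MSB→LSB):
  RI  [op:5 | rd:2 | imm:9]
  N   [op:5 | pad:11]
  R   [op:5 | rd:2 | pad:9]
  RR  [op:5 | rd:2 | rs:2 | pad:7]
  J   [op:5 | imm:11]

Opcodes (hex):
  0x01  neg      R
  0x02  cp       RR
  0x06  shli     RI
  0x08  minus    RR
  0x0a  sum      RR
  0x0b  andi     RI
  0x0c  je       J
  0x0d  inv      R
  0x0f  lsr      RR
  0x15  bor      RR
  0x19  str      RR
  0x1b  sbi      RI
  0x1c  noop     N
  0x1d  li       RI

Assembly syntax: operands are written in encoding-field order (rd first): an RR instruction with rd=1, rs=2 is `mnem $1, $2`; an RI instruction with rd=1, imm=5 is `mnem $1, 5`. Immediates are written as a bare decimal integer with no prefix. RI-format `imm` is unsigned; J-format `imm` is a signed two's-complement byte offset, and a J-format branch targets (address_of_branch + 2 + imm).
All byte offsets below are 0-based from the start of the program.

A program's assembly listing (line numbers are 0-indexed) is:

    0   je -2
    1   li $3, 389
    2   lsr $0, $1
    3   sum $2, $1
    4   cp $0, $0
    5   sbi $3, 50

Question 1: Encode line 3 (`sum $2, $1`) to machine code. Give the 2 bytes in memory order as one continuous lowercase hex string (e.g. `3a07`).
line 3 (sum): pack op=0xa:5|rd=2:2|rs=1:2|pad=0:7 = 0x5480; little→ 80 54

8054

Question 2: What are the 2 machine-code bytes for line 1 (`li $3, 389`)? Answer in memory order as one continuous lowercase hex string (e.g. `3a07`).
1. li fields op=0x1d:5|rd=3:2|imm=389:9 → word ef85h → 85 ef

85ef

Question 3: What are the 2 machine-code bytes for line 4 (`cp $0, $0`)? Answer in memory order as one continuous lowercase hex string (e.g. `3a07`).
0010

4. cp fields op=0x2:5|rd=0:2|rs=0:2|pad=0:7 → word 1000h → 00 10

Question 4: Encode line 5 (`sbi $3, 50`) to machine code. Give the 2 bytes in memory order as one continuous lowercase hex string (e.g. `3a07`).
L5: sbi op=0x1b:5|rd=3:2|imm=50:9 ⇒ 0xde32 ⇒ little 32 de

32de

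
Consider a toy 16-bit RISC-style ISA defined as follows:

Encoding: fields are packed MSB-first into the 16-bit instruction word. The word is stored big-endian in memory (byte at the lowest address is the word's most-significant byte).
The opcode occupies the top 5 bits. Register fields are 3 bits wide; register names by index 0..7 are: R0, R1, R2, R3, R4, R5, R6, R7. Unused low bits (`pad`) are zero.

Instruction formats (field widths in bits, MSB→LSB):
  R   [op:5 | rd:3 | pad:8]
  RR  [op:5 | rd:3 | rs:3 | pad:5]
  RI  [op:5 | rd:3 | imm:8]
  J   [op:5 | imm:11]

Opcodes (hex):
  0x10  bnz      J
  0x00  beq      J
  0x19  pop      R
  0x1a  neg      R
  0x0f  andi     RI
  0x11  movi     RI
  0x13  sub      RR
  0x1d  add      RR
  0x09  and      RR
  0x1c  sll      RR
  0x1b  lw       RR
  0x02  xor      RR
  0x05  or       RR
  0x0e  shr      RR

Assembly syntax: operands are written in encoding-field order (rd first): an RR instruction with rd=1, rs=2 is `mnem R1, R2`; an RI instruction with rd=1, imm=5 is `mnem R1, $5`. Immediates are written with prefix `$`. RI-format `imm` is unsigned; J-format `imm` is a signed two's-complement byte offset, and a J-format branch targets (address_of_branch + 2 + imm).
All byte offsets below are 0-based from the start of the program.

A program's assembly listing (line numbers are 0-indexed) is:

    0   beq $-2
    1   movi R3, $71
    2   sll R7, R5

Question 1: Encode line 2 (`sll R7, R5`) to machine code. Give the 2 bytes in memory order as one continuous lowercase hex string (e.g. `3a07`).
e7a0

2. sll fields op=0x1c:5|rd=7:3|rs=5:3|pad=0:5 → word e7a0h → e7 a0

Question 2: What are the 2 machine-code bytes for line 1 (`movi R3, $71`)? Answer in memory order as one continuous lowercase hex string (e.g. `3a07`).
1. movi fields op=0x11:5|rd=3:3|imm=71:8 → word 8b47h → 8b 47

8b47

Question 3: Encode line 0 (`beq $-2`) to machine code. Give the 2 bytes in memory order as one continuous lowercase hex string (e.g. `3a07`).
07fe

0. beq fields op=0x0:5|imm=-2:11 → word 07feh → 07 fe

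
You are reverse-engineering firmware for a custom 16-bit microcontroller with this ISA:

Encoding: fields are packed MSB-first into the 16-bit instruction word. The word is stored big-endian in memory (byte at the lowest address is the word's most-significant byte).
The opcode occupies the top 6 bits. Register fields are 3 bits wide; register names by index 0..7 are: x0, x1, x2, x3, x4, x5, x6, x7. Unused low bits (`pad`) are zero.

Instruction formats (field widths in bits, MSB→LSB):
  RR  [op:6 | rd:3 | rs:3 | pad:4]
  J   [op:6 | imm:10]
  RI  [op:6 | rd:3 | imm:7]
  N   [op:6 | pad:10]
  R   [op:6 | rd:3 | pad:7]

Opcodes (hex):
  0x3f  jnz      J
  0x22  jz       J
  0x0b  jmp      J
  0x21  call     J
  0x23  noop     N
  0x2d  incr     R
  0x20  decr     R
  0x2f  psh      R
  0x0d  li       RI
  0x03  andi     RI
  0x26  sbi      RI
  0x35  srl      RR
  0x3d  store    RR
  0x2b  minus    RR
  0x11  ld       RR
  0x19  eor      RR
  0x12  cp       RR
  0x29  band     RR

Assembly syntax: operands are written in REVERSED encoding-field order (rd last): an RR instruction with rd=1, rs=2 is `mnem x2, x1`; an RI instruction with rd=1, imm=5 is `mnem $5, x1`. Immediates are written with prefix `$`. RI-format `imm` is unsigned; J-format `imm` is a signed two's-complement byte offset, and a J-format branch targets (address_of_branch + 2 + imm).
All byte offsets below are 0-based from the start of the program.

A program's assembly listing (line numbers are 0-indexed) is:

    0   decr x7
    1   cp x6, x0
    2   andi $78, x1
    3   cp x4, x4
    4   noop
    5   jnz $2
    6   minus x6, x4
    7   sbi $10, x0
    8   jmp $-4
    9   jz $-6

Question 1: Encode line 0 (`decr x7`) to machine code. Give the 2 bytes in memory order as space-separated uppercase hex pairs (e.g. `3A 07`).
83 80

L0: decr op=0x20:6|rd=7:3|pad=0:7 ⇒ 0x8380 ⇒ big 83 80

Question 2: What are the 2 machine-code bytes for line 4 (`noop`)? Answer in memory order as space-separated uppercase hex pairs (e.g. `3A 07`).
4. noop fields op=0x23:6|pad=0:10 → word 8c00h → 8c 00

8C 00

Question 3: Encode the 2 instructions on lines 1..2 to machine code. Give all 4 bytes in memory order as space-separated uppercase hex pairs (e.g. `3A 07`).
line 1 (cp): pack op=0x12:6|rd=0:3|rs=6:3|pad=0:4 = 0x4860; big→ 48 60
line 2 (andi): pack op=0x3:6|rd=1:3|imm=78:7 = 0x0cce; big→ 0c ce

48 60 0C CE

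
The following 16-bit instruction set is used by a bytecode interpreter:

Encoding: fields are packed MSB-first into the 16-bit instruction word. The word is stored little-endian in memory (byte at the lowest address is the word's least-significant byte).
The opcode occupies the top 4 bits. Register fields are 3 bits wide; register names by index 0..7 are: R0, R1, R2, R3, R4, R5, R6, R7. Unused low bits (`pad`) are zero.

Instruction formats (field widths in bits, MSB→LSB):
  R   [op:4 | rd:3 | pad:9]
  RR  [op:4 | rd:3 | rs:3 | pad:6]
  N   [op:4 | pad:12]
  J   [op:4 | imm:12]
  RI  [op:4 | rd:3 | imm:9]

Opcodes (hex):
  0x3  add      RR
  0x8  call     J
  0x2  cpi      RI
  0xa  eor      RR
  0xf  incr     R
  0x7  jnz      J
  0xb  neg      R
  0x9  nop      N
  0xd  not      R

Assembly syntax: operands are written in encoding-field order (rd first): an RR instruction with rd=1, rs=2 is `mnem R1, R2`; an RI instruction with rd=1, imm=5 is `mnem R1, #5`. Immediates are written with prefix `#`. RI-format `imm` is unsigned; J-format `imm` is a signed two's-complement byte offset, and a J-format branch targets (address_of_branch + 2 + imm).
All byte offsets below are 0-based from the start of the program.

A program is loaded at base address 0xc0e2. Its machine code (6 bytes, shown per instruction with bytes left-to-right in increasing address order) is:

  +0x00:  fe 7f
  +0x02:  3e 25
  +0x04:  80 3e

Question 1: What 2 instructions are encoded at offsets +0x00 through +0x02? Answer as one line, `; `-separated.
jnz #-2; cpi R2, #318

[00] fe 7f → 0x7ffe
  top 4b → 0x7 → jnz [J]
  [11:0] imm=4094 (s12→-2) = #-2
[02] 3e 25 → 0x253e
  top 4b → 0x2 → cpi [RI]
  [11:9] rd=2 = R2
  [8:0] imm=318 = #318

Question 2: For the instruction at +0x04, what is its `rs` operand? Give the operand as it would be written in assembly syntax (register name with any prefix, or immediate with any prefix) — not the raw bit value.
@+04  little-endian(80 3e) = 0x3e80
  opcode bits[15:12]=0x3: add/RR
  rd: (w>>9)&0x7=0x7 → R7
  rs: (w>>6)&0x7=0x2 → R2

R2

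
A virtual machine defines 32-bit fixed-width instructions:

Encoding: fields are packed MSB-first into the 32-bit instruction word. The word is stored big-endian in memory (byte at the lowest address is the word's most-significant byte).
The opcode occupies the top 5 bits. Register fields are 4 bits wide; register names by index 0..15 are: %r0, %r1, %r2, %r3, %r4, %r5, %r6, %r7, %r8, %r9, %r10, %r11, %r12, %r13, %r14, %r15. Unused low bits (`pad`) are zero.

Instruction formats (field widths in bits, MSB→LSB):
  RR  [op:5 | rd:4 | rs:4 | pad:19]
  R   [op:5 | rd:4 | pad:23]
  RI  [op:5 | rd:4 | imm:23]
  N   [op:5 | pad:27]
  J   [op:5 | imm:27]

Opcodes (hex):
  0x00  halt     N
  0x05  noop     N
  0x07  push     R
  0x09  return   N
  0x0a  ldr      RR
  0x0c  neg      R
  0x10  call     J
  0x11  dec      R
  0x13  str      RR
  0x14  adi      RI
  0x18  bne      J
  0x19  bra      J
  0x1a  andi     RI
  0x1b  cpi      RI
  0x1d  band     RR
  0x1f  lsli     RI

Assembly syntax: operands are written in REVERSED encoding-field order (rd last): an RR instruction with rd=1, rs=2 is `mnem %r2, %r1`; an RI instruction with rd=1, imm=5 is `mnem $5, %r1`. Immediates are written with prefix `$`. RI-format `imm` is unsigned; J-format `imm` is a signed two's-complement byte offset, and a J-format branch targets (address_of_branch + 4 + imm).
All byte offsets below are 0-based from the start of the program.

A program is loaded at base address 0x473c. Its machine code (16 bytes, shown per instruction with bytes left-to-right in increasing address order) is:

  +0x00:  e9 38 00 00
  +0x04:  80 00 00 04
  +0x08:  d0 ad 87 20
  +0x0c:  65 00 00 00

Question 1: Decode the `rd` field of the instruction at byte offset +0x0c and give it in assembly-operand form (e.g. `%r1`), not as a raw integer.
%r10

@+0c  big-endian(65 00 00 00) = 0x65000000
  opcode bits[31:27]=0xc: neg/R
  rd: (w>>23)&0xf=0xa → %r10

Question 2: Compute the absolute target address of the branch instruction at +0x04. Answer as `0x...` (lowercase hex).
off 0x04: read 80 00 00 04 as big → 0x80000004
  op=0x80000004>>27=0x10 ⇒ call (J)
  [26:0] imm=4 = $4
  target = base 0x473c + off 0x04 + 4 + imm 4 = 0x4748

0x4748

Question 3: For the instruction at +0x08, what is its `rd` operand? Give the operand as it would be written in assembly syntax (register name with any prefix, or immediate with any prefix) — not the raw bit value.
[08] d0 ad 87 20 → 0xd0ad8720
  opcode bits[31:27]=0x1a: andi/RI
  rd@[26:23]=0x1 ⇒ %r1
  imm@[22:0]=0x2d8720 ⇒ $2983712

%r1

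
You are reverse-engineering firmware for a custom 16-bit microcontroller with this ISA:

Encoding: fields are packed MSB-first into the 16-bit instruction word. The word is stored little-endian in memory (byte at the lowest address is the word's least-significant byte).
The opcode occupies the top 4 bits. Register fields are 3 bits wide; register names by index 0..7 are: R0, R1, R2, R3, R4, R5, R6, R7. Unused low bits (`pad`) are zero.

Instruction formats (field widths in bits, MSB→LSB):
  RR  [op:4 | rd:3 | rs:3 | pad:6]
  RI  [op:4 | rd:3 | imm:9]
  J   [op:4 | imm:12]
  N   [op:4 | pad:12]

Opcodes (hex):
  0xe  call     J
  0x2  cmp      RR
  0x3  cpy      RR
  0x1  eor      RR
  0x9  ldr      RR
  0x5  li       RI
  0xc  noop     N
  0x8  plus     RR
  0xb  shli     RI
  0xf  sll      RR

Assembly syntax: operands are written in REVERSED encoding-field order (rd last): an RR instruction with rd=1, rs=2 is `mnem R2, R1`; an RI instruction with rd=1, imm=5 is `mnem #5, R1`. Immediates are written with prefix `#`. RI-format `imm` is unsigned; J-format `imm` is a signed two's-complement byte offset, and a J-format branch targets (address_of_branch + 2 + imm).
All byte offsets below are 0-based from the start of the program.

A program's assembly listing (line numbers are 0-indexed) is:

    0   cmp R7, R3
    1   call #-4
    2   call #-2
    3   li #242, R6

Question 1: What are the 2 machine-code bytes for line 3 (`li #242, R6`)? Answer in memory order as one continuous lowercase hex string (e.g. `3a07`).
line 3 (li): pack op=0x5:4|rd=6:3|imm=242:9 = 0x5cf2; little→ f2 5c

f25c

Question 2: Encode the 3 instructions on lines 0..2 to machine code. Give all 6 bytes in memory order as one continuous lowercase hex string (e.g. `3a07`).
line 0 (cmp): pack op=0x2:4|rd=3:3|rs=7:3|pad=0:6 = 0x27c0; little→ c0 27
line 1 (call): pack op=0xe:4|imm=-4:12 = 0xeffc; little→ fc ef
line 2 (call): pack op=0xe:4|imm=-2:12 = 0xeffe; little→ fe ef

c027fceffeef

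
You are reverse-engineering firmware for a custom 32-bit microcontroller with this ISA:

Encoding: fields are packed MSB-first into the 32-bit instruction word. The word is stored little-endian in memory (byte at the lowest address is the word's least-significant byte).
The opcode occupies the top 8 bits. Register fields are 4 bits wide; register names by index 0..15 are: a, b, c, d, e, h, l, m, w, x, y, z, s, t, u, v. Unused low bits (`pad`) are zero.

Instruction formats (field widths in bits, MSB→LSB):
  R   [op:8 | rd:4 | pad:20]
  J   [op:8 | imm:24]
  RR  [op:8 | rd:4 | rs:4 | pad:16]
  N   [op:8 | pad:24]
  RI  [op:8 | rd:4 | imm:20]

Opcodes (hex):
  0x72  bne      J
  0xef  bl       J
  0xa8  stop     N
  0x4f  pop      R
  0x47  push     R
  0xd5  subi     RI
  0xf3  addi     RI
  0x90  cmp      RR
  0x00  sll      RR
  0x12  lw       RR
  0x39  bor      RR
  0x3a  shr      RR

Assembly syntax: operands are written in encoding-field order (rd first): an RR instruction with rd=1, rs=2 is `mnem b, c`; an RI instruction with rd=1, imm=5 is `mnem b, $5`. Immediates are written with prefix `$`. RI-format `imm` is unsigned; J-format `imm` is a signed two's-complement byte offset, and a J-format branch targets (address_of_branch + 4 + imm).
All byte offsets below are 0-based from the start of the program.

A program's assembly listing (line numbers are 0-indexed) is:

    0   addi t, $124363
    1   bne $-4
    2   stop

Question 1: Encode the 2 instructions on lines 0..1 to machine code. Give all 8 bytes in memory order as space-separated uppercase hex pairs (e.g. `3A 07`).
CB E5 D1 F3 FC FF FF 72

0. addi fields op=0xf3:8|rd=13:4|imm=124363:20 → word f3d1e5cbh → cb e5 d1 f3
1. bne fields op=0x72:8|imm=-4:24 → word 72fffffch → fc ff ff 72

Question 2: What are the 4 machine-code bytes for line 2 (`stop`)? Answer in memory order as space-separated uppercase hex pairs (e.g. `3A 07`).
00 00 00 A8

2. stop fields op=0xa8:8|pad=0:24 → word a8000000h → 00 00 00 a8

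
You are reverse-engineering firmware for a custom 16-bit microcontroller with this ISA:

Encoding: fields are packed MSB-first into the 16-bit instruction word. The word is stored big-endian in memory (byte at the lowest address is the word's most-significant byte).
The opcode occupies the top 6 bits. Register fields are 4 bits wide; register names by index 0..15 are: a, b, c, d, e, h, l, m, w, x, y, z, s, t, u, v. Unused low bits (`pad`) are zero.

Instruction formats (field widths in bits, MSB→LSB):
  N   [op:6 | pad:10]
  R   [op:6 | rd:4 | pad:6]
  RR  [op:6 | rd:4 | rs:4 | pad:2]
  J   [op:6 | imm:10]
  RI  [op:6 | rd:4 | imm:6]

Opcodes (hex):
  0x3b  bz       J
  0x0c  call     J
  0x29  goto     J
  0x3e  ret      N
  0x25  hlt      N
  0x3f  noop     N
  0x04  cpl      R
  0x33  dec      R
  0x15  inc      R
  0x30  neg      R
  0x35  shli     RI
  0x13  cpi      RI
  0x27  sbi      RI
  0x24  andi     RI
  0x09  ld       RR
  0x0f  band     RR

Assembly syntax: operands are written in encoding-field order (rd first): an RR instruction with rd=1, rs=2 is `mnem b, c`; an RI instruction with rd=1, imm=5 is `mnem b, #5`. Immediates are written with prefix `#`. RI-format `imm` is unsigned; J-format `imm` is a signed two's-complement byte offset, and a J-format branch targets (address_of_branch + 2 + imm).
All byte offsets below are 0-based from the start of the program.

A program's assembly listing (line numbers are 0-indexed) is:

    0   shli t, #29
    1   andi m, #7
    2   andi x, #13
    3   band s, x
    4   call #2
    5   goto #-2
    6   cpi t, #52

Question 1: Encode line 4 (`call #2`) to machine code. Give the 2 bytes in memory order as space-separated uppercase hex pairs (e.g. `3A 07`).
L4: call op=0xc:6|imm=2:10 ⇒ 0x3002 ⇒ big 30 02

30 02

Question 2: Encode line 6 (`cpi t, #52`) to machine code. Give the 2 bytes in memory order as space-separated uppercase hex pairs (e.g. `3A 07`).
6. cpi fields op=0x13:6|rd=13:4|imm=52:6 → word 4f74h → 4f 74

4F 74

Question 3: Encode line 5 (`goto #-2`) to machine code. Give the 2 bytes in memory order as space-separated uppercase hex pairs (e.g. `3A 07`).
5. goto fields op=0x29:6|imm=-2:10 → word a7feh → a7 fe

A7 FE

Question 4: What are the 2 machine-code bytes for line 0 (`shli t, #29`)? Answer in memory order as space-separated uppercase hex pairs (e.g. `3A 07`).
L0: shli op=0x35:6|rd=13:4|imm=29:6 ⇒ 0xd75d ⇒ big d7 5d

D7 5D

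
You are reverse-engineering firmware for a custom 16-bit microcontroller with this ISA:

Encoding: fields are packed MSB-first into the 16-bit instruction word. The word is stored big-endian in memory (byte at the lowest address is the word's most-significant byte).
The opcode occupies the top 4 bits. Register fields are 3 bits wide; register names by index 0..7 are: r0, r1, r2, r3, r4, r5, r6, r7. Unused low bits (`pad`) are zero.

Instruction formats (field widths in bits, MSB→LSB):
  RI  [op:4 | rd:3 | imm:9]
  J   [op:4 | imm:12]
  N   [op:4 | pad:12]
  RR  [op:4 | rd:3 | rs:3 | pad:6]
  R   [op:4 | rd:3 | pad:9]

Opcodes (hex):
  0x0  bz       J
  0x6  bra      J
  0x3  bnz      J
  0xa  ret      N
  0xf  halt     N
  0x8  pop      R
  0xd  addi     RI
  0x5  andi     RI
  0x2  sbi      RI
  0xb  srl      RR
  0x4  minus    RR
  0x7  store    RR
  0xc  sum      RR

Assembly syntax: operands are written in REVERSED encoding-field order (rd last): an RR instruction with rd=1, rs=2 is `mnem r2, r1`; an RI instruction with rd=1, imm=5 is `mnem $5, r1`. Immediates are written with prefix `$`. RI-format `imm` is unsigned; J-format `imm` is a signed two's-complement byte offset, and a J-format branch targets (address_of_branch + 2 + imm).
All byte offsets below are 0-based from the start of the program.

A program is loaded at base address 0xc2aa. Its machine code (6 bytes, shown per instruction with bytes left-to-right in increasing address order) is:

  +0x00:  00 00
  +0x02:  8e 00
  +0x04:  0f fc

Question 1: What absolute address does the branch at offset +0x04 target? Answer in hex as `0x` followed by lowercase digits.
0xc2ac

@+04  big-endian(0f fc) = 0x0ffc
  opcode bits[15:12]=0x0: bz/J
  [11:0] imm=4092 (s12→-4) = $-4
  target = base 0xc2aa + off 0x04 + 2 + imm -4 = 0xc2ac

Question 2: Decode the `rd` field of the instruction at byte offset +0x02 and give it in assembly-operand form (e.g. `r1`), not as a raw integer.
r7

+0x02: 8e 00 ⇒ word 0x8e00 (big)
  top 4b → 0x8 → pop [R]
  rd: (w>>9)&0x7=0x7 → r7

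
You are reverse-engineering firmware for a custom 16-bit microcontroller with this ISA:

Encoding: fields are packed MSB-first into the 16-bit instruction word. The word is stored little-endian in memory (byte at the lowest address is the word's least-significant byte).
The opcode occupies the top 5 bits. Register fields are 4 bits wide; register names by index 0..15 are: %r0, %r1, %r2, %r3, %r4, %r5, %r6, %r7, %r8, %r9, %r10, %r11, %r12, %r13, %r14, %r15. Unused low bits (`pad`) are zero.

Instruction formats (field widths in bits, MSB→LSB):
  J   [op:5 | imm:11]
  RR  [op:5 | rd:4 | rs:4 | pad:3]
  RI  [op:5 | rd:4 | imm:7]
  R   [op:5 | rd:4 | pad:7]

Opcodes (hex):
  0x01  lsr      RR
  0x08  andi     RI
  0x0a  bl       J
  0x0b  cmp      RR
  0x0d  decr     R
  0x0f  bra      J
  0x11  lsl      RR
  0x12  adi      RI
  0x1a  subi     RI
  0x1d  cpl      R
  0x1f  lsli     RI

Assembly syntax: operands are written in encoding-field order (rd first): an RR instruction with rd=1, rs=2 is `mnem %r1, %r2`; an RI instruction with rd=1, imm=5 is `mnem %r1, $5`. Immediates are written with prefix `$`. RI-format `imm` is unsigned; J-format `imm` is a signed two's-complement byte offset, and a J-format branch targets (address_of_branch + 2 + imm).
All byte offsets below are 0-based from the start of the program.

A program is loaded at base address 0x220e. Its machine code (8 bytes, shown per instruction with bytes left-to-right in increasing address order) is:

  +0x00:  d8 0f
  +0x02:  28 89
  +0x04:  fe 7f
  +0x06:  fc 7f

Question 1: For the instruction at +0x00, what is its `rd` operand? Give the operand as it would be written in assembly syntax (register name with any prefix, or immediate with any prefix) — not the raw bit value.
%r15

[00] d8 0f → 0x0fd8
  opcode bits[15:11]=0x1: lsr/RR
  rd: (w>>7)&0xf=0xf → %r15
  rs: (w>>3)&0xf=0xb → %r11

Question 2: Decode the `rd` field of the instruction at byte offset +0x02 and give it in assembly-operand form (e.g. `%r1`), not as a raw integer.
%r2

[02] 28 89 → 0x8928
  op=0x8928>>11=0x11 ⇒ lsl (RR)
  [10:7] rd=2 = %r2
  [6:3] rs=5 = %r5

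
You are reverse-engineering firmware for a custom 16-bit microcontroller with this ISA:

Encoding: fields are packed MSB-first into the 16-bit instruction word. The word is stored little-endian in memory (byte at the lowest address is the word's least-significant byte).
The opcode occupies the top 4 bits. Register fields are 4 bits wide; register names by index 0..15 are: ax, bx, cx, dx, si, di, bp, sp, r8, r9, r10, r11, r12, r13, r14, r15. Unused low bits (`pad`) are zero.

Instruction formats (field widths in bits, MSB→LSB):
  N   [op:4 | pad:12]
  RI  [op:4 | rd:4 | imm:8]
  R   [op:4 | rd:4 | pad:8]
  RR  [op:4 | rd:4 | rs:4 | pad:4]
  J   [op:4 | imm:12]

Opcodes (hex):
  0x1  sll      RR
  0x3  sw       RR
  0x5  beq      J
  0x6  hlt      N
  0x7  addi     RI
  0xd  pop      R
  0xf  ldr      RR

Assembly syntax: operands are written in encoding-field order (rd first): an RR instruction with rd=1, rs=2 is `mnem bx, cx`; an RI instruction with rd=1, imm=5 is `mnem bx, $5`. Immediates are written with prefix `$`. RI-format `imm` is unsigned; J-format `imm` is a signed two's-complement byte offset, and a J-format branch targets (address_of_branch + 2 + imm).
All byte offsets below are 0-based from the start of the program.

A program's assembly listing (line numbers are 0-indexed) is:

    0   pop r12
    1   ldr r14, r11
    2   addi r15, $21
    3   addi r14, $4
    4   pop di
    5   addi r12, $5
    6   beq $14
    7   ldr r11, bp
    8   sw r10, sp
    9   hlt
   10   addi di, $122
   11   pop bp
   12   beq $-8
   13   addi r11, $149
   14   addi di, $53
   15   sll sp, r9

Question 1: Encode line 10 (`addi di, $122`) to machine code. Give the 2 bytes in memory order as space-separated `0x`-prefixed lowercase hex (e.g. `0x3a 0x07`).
line 10 (addi): pack op=0x7:4|rd=5:4|imm=122:8 = 0x757a; little→ 7a 75

0x7a 0x75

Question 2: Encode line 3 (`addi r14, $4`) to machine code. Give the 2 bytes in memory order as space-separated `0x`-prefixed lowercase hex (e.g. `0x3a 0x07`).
L3: addi op=0x7:4|rd=14:4|imm=4:8 ⇒ 0x7e04 ⇒ little 04 7e

0x04 0x7e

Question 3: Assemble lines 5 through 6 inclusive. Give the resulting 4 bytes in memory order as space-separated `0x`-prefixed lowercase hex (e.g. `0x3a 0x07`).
0x05 0x7c 0x0e 0x50

line 5 (addi): pack op=0x7:4|rd=12:4|imm=5:8 = 0x7c05; little→ 05 7c
line 6 (beq): pack op=0x5:4|imm=14:12 = 0x500e; little→ 0e 50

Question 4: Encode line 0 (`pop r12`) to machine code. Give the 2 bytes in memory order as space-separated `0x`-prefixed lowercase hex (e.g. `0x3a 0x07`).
0x00 0xdc

line 0 (pop): pack op=0xd:4|rd=12:4|pad=0:8 = 0xdc00; little→ 00 dc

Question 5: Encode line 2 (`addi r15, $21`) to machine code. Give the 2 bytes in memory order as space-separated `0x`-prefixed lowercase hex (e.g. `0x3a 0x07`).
0x15 0x7f

2. addi fields op=0x7:4|rd=15:4|imm=21:8 → word 7f15h → 15 7f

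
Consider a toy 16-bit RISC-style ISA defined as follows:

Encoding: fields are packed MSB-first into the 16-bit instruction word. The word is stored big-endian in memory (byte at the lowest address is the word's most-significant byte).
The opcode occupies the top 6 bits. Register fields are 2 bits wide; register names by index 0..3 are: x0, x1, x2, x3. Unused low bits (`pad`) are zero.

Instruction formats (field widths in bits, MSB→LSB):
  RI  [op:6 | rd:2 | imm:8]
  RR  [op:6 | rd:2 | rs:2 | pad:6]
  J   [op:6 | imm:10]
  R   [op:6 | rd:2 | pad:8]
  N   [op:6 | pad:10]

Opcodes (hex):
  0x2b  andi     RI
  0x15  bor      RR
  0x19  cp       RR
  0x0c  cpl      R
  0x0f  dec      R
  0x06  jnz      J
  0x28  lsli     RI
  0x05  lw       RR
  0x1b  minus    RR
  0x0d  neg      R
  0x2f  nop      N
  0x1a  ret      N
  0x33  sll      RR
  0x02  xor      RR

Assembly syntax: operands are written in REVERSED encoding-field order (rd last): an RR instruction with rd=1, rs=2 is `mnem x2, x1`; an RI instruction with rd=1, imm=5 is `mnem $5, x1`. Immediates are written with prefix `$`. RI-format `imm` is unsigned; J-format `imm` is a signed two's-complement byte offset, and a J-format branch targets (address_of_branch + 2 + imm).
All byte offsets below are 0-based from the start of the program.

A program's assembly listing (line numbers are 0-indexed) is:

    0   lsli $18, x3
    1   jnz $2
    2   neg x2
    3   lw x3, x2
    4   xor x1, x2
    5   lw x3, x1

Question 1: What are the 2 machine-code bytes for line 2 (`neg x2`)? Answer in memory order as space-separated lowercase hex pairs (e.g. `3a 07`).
2. neg fields op=0xd:6|rd=2:2|pad=0:8 → word 3600h → 36 00

36 00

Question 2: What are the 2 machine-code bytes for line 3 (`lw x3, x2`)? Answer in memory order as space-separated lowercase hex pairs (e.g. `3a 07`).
16 c0

L3: lw op=0x5:6|rd=2:2|rs=3:2|pad=0:6 ⇒ 0x16c0 ⇒ big 16 c0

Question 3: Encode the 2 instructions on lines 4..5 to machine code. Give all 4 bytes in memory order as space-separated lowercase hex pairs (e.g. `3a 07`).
4. xor fields op=0x2:6|rd=2:2|rs=1:2|pad=0:6 → word 0a40h → 0a 40
5. lw fields op=0x5:6|rd=1:2|rs=3:2|pad=0:6 → word 15c0h → 15 c0

0a 40 15 c0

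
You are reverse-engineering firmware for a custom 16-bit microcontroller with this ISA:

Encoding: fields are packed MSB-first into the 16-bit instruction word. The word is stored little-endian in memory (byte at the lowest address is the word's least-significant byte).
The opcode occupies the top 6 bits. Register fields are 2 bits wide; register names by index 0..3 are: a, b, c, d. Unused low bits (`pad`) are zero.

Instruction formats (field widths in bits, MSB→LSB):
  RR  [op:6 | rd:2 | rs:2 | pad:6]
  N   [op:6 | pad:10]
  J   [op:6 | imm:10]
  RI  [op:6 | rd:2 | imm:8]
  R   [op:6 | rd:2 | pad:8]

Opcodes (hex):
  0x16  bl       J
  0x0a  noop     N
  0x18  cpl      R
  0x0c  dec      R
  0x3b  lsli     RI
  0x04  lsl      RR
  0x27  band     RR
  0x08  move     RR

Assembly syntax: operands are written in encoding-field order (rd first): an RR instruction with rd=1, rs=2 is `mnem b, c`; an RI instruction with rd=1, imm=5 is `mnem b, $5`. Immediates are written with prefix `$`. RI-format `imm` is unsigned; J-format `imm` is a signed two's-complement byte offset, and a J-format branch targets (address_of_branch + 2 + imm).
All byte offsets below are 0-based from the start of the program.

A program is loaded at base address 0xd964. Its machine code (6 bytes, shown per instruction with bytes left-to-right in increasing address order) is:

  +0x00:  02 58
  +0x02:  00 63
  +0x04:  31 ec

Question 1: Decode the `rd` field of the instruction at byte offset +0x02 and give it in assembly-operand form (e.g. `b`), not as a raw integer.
d

off 0x02: read 00 63 as little → 0x6300
  opcode bits[15:10]=0x18: cpl/R
  [9:8] rd=3 = d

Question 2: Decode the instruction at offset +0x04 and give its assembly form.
lsli a, $49

[04] 31 ec → 0xec31
  top 6b → 0x3b → lsli [RI]
  rd: (w>>8)&0x3=0x0 → a
  imm: (w>>0)&0xff=0x31 → $49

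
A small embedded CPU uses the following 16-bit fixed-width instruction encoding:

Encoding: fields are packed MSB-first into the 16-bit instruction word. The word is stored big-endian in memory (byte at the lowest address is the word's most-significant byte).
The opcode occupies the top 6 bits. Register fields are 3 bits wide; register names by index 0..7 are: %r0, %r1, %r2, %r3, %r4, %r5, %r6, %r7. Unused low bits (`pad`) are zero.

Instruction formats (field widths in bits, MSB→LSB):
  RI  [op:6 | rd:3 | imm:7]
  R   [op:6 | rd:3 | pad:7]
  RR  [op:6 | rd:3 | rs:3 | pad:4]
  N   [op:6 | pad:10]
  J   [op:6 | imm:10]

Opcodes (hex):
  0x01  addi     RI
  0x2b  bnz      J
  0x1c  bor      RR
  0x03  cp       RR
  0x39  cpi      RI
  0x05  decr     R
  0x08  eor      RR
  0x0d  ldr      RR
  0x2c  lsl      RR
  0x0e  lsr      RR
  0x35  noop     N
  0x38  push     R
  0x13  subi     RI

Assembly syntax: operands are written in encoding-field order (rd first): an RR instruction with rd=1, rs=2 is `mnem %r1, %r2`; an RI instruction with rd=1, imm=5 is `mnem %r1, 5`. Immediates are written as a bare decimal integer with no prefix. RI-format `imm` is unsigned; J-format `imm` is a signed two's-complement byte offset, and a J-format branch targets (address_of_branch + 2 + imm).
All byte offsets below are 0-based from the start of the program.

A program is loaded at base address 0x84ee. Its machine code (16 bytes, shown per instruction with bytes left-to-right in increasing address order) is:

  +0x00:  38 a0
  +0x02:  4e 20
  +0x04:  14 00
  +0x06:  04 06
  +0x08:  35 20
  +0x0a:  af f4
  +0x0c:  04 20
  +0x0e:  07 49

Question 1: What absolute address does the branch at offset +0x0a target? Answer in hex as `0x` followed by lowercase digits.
0x84ee

@+0a  big-endian(af f4) = 0xaff4
  op=0xaff4>>10=0x2b ⇒ bnz (J)
  imm: (w>>0)&0x3ff=0x3f4 (s10→-12) → -12
  target = base 0x84ee + off 0x0a + 2 + imm -12 = 0x84ee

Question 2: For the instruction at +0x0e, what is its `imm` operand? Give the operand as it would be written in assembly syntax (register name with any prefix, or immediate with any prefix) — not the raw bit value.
73

[0e] 07 49 → 0x0749
  op=0x0749>>10=0x1 ⇒ addi (RI)
  rd: (w>>7)&0x7=0x6 → %r6
  imm: (w>>0)&0x7f=0x49 → 73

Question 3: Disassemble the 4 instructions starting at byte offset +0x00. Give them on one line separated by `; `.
@+00  big-endian(38 a0) = 0x38a0
  top 6b → 0xe → lsr [RR]
  rd: (w>>7)&0x7=0x1 → %r1
  rs: (w>>4)&0x7=0x2 → %r2
@+02  big-endian(4e 20) = 0x4e20
  top 6b → 0x13 → subi [RI]
  rd: (w>>7)&0x7=0x4 → %r4
  imm: (w>>0)&0x7f=0x20 → 32
@+04  big-endian(14 00) = 0x1400
  top 6b → 0x5 → decr [R]
  rd: (w>>7)&0x7=0x0 → %r0
@+06  big-endian(04 06) = 0x0406
  top 6b → 0x1 → addi [RI]
  rd: (w>>7)&0x7=0x0 → %r0
  imm: (w>>0)&0x7f=0x6 → 6

lsr %r1, %r2; subi %r4, 32; decr %r0; addi %r0, 6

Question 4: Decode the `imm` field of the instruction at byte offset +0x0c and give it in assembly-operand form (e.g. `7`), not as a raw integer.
+0x0c: 04 20 ⇒ word 0x0420 (big)
  top 6b → 0x1 → addi [RI]
  rd@[9:7]=0x0 ⇒ %r0
  imm@[6:0]=0x20 ⇒ 32

32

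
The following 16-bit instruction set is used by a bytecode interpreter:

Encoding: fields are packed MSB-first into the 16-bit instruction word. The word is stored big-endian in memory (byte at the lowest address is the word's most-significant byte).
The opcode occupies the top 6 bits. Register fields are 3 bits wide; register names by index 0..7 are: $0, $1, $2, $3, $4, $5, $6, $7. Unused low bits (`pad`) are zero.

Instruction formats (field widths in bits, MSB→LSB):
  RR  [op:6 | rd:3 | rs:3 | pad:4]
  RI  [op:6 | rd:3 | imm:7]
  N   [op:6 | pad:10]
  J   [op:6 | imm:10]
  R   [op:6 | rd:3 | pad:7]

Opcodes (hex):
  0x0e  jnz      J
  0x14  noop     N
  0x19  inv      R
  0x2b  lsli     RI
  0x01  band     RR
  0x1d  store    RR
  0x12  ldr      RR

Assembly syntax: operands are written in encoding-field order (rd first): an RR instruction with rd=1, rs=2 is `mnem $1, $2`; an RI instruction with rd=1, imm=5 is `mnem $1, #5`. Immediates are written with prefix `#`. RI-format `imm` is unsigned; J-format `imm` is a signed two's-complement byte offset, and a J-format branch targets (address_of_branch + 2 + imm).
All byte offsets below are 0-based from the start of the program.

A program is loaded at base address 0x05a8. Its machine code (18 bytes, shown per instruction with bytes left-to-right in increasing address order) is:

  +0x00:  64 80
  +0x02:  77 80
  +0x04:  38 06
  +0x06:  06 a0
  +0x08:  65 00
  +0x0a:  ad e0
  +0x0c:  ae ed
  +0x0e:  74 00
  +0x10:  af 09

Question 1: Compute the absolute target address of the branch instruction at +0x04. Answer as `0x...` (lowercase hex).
0x05b4

@+04  big-endian(38 06) = 0x3806
  op=0x3806>>10=0xe ⇒ jnz (J)
  imm: (w>>0)&0x3ff=0x6 → #6
  target = base 0x05a8 + off 0x04 + 2 + imm 6 = 0x05b4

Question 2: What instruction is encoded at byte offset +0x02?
[02] 77 80 → 0x7780
  op=0x7780>>10=0x1d ⇒ store (RR)
  rd@[9:7]=0x7 ⇒ $7
  rs@[6:4]=0x0 ⇒ $0

store $7, $0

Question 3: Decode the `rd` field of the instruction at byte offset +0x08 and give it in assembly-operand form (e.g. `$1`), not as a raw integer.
off 0x08: read 65 00 as big → 0x6500
  op=0x6500>>10=0x19 ⇒ inv (R)
  [9:7] rd=2 = $2

$2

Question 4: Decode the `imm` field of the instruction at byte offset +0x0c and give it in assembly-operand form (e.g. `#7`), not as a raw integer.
#109

[0c] ae ed → 0xaeed
  opcode bits[15:10]=0x2b: lsli/RI
  [9:7] rd=5 = $5
  [6:0] imm=109 = #109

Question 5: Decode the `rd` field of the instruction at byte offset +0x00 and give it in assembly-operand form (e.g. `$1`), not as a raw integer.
+0x00: 64 80 ⇒ word 0x6480 (big)
  top 6b → 0x19 → inv [R]
  [9:7] rd=1 = $1

$1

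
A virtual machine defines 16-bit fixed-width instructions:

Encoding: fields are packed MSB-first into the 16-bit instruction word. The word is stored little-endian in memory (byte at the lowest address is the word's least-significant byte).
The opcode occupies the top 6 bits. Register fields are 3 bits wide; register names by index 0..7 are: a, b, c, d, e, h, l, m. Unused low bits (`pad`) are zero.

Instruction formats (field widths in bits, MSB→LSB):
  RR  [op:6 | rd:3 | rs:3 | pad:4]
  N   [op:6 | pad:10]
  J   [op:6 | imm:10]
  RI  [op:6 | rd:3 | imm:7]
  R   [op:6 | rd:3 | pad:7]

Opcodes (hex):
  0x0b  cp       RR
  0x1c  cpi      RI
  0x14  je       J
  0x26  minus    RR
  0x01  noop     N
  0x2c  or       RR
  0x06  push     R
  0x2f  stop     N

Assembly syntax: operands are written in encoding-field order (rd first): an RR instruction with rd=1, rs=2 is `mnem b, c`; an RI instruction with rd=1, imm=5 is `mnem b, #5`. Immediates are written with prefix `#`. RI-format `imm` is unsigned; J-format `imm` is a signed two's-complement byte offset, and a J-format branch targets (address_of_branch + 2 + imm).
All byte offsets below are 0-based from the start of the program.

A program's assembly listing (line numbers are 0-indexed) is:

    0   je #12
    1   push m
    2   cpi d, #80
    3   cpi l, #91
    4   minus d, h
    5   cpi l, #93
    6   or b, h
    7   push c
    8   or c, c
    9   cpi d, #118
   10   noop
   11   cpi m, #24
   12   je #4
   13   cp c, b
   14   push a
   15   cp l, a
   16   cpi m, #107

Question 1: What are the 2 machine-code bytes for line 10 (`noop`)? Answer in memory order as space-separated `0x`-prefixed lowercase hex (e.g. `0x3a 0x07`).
0x00 0x04

line 10 (noop): pack op=0x1:6|pad=0:10 = 0x0400; little→ 00 04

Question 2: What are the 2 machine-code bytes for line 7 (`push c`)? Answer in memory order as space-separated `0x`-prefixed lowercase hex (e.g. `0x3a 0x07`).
7. push fields op=0x6:6|rd=2:3|pad=0:7 → word 1900h → 00 19

0x00 0x19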